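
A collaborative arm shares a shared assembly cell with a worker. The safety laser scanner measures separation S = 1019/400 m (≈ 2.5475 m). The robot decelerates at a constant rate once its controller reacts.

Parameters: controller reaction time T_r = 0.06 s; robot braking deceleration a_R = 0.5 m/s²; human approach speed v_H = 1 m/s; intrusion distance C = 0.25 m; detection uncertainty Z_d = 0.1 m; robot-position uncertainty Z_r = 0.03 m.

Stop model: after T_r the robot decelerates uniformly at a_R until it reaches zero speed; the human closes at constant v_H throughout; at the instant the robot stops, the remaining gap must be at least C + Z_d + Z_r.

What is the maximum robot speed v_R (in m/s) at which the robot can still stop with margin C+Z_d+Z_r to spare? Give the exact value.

v_R_max = 3/4 m/s = 0.7500 m/s

quadratic (1)·v² + (103/50)·v + (-843/400) = 0
  disc = (103/50)² − 4·(1)·(-843/400) = 7921/625 ; √disc = 89/25
  v_R = (−(103/50) + 89/25) / (2·(1)) = 3/4 m/s
check:
braking lasts T_s = (3/4)/(1/2) = 1.5000 s
reaction-phase robot travel = 0.7500·0.0600 = 0.0450 m
braking distance = 0.7500²/(2·0.5000) = 0.5625 m
person approaches 1.0000·(0.0600+1.5000) = 1.5600 m
C+Z_d+Z_r = 0.2500+0.1000+0.0300 = 0.3800 m
sum ≈ 0.0450+0.5625+1.5600+0.3800 ≈ 2.5475 m = S ✓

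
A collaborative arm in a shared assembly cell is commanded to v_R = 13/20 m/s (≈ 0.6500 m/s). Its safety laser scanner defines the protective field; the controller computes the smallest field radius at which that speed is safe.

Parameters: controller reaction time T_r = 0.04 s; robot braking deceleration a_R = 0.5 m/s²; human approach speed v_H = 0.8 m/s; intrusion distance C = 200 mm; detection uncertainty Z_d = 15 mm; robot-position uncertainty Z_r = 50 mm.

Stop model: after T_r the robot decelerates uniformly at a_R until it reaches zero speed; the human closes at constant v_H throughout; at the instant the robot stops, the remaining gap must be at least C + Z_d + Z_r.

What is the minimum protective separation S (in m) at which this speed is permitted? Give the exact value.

S_min = 3571/2000 m = 1.7855 m

T_s = v_R/a_R = (13/20)/(1/2) = 1.3000 s
robot in T_r: 0.6500·0.0400 = 0.0260 m
robot under decel: 0.6500²/(2·0.5000) = 0.4225 m
human over T_r+T_s: 0.8000·(0.0400+1.3000) = 1.0720 m
margins: 0.2000+0.0150+0.0500 = 0.2650 m
S_min ≈ 0.0260+0.4225+1.0720+0.2650  ⇒  S_min = 3571/2000 m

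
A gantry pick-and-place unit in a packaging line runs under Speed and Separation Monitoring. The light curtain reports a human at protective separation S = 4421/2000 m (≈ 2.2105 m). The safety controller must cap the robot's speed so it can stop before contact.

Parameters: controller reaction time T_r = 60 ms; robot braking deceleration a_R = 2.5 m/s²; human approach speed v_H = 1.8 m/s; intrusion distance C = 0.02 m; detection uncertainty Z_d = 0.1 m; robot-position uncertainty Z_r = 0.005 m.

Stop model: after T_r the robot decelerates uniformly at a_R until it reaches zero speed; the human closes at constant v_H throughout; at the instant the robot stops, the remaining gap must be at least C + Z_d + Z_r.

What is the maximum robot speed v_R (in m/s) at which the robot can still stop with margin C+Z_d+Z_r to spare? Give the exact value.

collect terms ⇒ (1/5)·v_R² + (39/50)·v_R + (-791/400) = 0
  disc = (39/50)² − 4·(1/5)·(-791/400) = 1369/625 ; √disc = 37/25
  v_R = (−(39/50) + 37/25) / (2·(1/5)) = 7/4 m/s
check:
braking lasts T_s = (7/4)/(5/2) = 0.7000 s
robot covers v_R·T_r = 1.7500·0.0600 = 0.1050 m before braking
robot under decel: 1.7500²/(2·2.5000) = 0.6125 m
human over T_r+T_s: 1.8000·(0.0600+0.7000) = 1.3680 m
residual clearance needed = 0.0200+0.1000+0.0050 = 0.1250 m
sum ≈ 0.1050+0.6125+1.3680+0.1250 ≈ 2.2105 m = S ✓

v_R_max = 7/4 m/s = 1.7500 m/s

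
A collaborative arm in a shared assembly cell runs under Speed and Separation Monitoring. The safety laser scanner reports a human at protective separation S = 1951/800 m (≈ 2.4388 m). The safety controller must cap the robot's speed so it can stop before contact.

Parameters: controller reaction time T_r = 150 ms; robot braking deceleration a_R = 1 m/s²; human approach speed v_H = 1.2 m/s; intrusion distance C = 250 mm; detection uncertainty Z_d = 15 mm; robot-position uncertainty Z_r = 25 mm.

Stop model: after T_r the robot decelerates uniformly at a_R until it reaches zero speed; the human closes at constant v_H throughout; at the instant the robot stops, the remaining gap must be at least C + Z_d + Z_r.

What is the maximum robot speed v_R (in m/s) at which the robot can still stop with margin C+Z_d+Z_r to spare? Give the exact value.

collect terms ⇒ (1/2)·v_R² + (27/20)·v_R + (-63/32) = 0
  disc = (27/20)² − 4·(1/2)·(-63/32) = 144/25 ; √disc = 12/5
  v_R = (−(27/20) + 12/5) / (2·(1/2)) = 21/20 m/s
check:
T_s = v_R/a_R = (21/20)/1 = 1.0500 s
reaction-phase robot travel = 1.0500·0.1500 = 0.1575 m
robot under decel: 1.0500²/(2·1.0000) = 0.5513 m
person approaches 1.2000·(0.1500+1.0500) = 1.4400 m
margins: 0.2500+0.0150+0.0250 = 0.2900 m
sum ≈ 0.1575+0.5513+1.4400+0.2900 ≈ 2.4388 m = S ✓

v_R_max = 21/20 m/s = 1.0500 m/s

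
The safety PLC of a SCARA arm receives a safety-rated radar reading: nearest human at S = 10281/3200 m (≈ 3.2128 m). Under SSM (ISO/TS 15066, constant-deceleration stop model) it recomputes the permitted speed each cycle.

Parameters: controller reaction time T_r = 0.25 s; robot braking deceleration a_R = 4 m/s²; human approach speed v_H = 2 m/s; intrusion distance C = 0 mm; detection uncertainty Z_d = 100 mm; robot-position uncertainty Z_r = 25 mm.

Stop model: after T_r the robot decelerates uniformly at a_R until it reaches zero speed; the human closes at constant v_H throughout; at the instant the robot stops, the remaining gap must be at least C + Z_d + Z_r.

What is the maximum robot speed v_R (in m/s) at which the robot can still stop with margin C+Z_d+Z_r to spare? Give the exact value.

quadratic (1/8)·v² + (3/4)·v + (-8281/3200) = 0
  disc = (3/4)² − 4·(1/8)·(-8281/3200) = 11881/6400 ; √disc = 109/80
  v_R = (−(3/4) + 109/80) / (2·(1/8)) = 49/20 m/s
check:
T_s = v_R/a_R = (49/20)/4 = 0.6125 s
robot in T_r: 2.4500·0.2500 = 0.6125 m
robot covers 2.4500·0.6125 − ½·4.0000·0.6125² = 0.7503 m while stopping
human over T_r+T_s: 2.0000·(0.2500+0.6125) = 1.7250 m
residual clearance needed = 0.0000+0.1000+0.0250 = 0.1250 m
sum ≈ 0.6125+0.7503+1.7250+0.1250 ≈ 3.2128 m = S ✓

v_R_max = 49/20 m/s = 2.4500 m/s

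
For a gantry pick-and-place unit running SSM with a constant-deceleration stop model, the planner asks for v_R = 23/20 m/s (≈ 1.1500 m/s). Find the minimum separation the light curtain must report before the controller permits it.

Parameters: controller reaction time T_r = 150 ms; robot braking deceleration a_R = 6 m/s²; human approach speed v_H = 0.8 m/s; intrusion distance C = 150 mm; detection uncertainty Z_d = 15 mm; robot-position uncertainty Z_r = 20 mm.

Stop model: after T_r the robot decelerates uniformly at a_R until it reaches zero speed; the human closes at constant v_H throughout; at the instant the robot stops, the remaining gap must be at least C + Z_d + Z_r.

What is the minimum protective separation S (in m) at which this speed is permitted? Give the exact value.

S_min = 3557/4800 m = 0.7410 m

T_s = v_R/a_R = (23/20)/6 = 0.1917 s
robot covers v_R·T_r = 1.1500·0.1500 = 0.1725 m before braking
robot covers 1.1500·0.1917 − ½·6.0000·0.1917² = 0.1102 m while stopping
human closes 0.8000·0.3417 = 0.2733 m
C+Z_d+Z_r = 0.1500+0.0150+0.0200 = 0.1850 m
S_min ≈ 0.1725+0.1102+0.2733+0.1850  ⇒  S_min = 3557/4800 m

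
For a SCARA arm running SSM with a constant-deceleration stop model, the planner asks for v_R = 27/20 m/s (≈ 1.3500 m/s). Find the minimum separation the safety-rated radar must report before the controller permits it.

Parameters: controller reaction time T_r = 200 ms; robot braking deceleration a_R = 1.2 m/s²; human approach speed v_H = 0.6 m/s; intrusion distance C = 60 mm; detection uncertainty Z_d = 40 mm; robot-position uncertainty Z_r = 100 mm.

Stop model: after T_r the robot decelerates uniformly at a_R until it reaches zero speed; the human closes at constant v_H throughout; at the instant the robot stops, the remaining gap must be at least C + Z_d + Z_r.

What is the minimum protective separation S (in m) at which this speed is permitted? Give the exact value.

S_min = 3239/1600 m = 2.0244 m

braking lasts T_s = (27/20)/(6/5) = 1.1250 s
robot covers v_R·T_r = 1.3500·0.2000 = 0.2700 m before braking
robot covers 1.3500·1.1250 − ½·1.2000·1.1250² = 0.7594 m while stopping
person approaches 0.6000·(0.2000+1.1250) = 0.7950 m
margins: 0.0600+0.0400+0.1000 = 0.2000 m
S_min ≈ 0.2700+0.7594+0.7950+0.2000  ⇒  S_min = 3239/1600 m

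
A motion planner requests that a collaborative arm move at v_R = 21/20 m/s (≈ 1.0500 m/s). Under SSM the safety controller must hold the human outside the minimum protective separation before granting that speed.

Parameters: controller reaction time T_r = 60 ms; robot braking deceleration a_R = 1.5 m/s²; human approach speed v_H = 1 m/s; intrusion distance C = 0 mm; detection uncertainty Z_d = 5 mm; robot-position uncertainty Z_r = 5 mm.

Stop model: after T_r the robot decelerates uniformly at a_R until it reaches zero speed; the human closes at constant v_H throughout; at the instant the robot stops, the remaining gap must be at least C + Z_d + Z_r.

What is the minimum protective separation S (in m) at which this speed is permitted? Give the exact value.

S_min = 2401/2000 m = 1.2005 m

T_s = v_R/a_R = (21/20)/(3/2) = 0.7000 s
reaction-phase robot travel = 1.0500·0.0600 = 0.0630 m
braking distance = 1.0500²/(2·1.5000) = 0.3675 m
person approaches 1.0000·(0.0600+0.7000) = 0.7600 m
C+Z_d+Z_r = 0.0000+0.0050+0.0050 = 0.0100 m
S_min ≈ 0.0630+0.3675+0.7600+0.0100  ⇒  S_min = 2401/2000 m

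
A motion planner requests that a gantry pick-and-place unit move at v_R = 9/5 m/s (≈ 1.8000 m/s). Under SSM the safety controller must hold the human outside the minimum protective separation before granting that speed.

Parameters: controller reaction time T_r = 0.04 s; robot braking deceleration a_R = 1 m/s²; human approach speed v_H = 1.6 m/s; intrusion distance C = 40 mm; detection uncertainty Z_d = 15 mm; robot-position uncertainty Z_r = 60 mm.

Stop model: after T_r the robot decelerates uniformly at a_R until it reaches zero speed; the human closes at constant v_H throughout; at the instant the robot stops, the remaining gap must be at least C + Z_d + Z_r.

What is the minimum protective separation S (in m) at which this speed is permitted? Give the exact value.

stop time T_s = (9/5)/1 = 1.8000 s
reaction-phase robot travel = 1.8000·0.0400 = 0.0720 m
braking distance = 1.8000²/(2·1.0000) = 1.6200 m
human closes 1.6000·1.8400 = 2.9440 m
residual clearance needed = 0.0400+0.0150+0.0600 = 0.1150 m
S_min ≈ 0.0720+1.6200+2.9440+0.1150  ⇒  S_min = 4751/1000 m

S_min = 4751/1000 m = 4.7510 m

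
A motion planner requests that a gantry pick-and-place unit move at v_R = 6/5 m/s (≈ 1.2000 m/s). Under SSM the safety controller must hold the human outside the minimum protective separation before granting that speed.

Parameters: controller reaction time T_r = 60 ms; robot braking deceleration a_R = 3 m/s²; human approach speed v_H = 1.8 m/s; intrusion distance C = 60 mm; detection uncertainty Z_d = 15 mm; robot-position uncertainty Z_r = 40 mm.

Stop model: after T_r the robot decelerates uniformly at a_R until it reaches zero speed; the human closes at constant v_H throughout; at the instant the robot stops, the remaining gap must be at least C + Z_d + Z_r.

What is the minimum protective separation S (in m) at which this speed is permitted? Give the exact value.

stop time T_s = (6/5)/3 = 0.4000 s
reaction-phase robot travel = 1.2000·0.0600 = 0.0720 m
braking distance = 1.2000²/(2·3.0000) = 0.2400 m
human over T_r+T_s: 1.8000·(0.0600+0.4000) = 0.8280 m
C+Z_d+Z_r = 0.0600+0.0150+0.0400 = 0.1150 m
S_min ≈ 0.0720+0.2400+0.8280+0.1150  ⇒  S_min = 251/200 m

S_min = 251/200 m = 1.2550 m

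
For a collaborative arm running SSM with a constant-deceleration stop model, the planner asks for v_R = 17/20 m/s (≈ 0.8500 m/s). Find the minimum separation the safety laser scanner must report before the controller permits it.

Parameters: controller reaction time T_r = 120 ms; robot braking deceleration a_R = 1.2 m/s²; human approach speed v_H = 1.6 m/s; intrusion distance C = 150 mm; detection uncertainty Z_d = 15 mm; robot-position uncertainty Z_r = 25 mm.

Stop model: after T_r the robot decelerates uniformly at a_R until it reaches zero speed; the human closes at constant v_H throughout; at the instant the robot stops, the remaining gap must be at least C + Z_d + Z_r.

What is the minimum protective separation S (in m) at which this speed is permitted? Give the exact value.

S_min = 15347/8000 m = 1.9184 m

stop time T_s = (17/20)/(6/5) = 0.7083 s
robot covers v_R·T_r = 0.8500·0.1200 = 0.1020 m before braking
robot covers 0.8500·0.7083 − ½·1.2000·0.7083² = 0.3010 m while stopping
human closes 1.6000·0.8283 = 1.3253 m
C+Z_d+Z_r = 0.1500+0.0150+0.0250 = 0.1900 m
S_min ≈ 0.1020+0.3010+1.3253+0.1900  ⇒  S_min = 15347/8000 m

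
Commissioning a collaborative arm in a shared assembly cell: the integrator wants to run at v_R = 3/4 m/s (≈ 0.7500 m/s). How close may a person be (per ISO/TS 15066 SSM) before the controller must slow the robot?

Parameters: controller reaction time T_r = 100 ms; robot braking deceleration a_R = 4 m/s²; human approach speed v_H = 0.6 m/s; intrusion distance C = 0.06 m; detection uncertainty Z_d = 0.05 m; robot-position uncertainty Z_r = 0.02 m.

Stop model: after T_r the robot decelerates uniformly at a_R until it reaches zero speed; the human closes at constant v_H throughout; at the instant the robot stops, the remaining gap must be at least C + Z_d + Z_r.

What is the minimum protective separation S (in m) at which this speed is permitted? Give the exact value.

stop time T_s = (3/4)/4 = 0.1875 s
reaction-phase robot travel = 0.7500·0.1000 = 0.0750 m
braking distance = 0.7500²/(2·4.0000) = 0.0703 m
human over T_r+T_s: 0.6000·(0.1000+0.1875) = 0.1725 m
margins: 0.0600+0.0500+0.0200 = 0.1300 m
S_min ≈ 0.0750+0.0703+0.1725+0.1300  ⇒  S_min = 1433/3200 m

S_min = 1433/3200 m = 0.4478 m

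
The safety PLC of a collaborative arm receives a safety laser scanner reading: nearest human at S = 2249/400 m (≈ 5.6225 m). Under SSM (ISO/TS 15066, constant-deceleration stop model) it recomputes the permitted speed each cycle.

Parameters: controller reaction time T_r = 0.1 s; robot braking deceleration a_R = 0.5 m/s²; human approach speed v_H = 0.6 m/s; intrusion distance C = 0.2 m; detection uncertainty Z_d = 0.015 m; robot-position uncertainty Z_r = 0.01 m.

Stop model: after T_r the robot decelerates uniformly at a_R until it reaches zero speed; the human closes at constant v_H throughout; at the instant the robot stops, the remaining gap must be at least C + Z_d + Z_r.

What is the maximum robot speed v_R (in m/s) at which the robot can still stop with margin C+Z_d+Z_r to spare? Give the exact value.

v_R_max = 7/4 m/s = 1.7500 m/s

quadratic (1)·v² + (13/10)·v + (-427/80) = 0
  disc = (13/10)² − 4·(1)·(-427/80) = 576/25 ; √disc = 24/5
  v_R = (−(13/10) + 24/5) / (2·(1)) = 7/4 m/s
check:
T_s = v_R/a_R = (7/4)/(1/2) = 3.5000 s
robot covers v_R·T_r = 1.7500·0.1000 = 0.1750 m before braking
robot covers 1.7500·3.5000 − ½·0.5000·3.5000² = 3.0625 m while stopping
person approaches 0.6000·(0.1000+3.5000) = 2.1600 m
C+Z_d+Z_r = 0.2000+0.0150+0.0100 = 0.2250 m
sum ≈ 0.1750+3.0625+2.1600+0.2250 ≈ 5.6225 m = S ✓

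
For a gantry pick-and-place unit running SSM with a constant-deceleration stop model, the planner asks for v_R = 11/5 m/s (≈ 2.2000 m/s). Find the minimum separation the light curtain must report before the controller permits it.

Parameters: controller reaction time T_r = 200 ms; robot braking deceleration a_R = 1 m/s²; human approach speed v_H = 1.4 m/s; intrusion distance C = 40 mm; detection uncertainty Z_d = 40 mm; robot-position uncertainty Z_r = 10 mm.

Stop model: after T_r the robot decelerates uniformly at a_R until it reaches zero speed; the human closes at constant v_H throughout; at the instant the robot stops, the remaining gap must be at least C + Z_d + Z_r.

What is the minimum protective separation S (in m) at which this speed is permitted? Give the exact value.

stop time T_s = (11/5)/1 = 2.2000 s
reaction-phase robot travel = 2.2000·0.2000 = 0.4400 m
robot covers 2.2000·2.2000 − ½·1.0000·2.2000² = 2.4200 m while stopping
person approaches 1.4000·(0.2000+2.2000) = 3.3600 m
margins: 0.0400+0.0400+0.0100 = 0.0900 m
S_min ≈ 0.4400+2.4200+3.3600+0.0900  ⇒  S_min = 631/100 m

S_min = 631/100 m = 6.3100 m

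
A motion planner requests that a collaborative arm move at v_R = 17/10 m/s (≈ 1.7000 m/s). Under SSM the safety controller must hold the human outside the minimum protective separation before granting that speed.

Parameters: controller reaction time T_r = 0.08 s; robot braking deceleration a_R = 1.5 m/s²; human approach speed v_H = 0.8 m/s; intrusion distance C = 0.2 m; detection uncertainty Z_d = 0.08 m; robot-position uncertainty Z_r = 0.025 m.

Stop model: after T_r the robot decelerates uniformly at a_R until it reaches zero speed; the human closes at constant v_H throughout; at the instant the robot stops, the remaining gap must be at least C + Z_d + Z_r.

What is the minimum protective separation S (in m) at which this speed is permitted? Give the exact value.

S_min = 19/8 m = 2.3750 m

braking lasts T_s = (17/10)/(3/2) = 1.1333 s
reaction-phase robot travel = 1.7000·0.0800 = 0.1360 m
braking distance = 1.7000²/(2·1.5000) = 0.9633 m
person approaches 0.8000·(0.0800+1.1333) = 0.9707 m
C+Z_d+Z_r = 0.2000+0.0800+0.0250 = 0.3050 m
S_min ≈ 0.1360+0.9633+0.9707+0.3050  ⇒  S_min = 19/8 m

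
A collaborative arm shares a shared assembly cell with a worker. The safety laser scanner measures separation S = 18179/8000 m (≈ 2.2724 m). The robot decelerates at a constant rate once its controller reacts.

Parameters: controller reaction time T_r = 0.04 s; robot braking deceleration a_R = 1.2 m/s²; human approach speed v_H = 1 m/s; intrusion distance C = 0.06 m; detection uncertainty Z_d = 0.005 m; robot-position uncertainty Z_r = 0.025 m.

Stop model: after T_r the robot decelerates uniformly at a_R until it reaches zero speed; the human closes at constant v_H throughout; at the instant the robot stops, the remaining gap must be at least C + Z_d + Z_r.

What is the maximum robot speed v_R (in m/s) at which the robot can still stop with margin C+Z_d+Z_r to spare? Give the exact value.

v_R_max = 29/20 m/s = 1.4500 m/s

quadratic (5/12)·v² + (131/150)·v + (-17139/8000) = 0
  disc = (131/150)² − 4·(5/12)·(-17139/8000) = 1560001/360000 ; √disc = 1249/600
  v_R = (−(131/150) + 1249/600) / (2·(5/12)) = 29/20 m/s
check:
stop time T_s = (29/20)/(6/5) = 1.2083 s
robot covers v_R·T_r = 1.4500·0.0400 = 0.0580 m before braking
braking distance = 1.4500²/(2·1.2000) = 0.8760 m
human closes 1.0000·1.2483 = 1.2483 m
C+Z_d+Z_r = 0.0600+0.0050+0.0250 = 0.0900 m
sum ≈ 0.0580+0.8760+1.2483+0.0900 ≈ 2.2724 m = S ✓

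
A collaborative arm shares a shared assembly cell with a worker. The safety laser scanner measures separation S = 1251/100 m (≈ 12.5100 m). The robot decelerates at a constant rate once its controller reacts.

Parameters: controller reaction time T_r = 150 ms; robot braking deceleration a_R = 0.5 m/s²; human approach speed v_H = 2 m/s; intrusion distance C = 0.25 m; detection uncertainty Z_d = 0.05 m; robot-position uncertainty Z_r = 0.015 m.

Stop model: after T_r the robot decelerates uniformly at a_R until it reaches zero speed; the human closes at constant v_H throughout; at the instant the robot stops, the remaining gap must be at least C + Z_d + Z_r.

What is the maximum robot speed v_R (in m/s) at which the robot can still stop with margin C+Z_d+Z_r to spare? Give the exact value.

v_R_max = 39/20 m/s = 1.9500 m/s

quadratic (1)·v² + (83/20)·v + (-2379/200) = 0
  disc = (83/20)² − 4·(1)·(-2379/200) = 25921/400 ; √disc = 161/20
  v_R = (−(83/20) + 161/20) / (2·(1)) = 39/20 m/s
check:
stop time T_s = (39/20)/(1/2) = 3.9000 s
reaction-phase robot travel = 1.9500·0.1500 = 0.2925 m
robot covers 1.9500·3.9000 − ½·0.5000·3.9000² = 3.8025 m while stopping
human closes 2.0000·4.0500 = 8.1000 m
residual clearance needed = 0.2500+0.0500+0.0150 = 0.3150 m
sum ≈ 0.2925+3.8025+8.1000+0.3150 ≈ 12.5100 m = S ✓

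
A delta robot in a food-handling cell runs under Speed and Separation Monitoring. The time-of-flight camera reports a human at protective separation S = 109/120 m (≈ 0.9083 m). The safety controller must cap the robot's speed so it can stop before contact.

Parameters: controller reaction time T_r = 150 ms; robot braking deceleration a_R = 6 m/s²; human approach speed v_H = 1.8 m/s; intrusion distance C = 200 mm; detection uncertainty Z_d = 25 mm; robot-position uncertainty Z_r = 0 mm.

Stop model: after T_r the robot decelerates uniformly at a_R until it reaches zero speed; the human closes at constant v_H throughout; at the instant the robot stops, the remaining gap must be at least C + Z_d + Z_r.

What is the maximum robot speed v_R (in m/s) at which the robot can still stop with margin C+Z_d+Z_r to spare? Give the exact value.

v_R_max = 4/5 m/s = 0.8000 m/s

at the boundary: (1/12)·v² + (9/20)·v + (-31/75) = 0
  disc = (9/20)² − 4·(1/12)·(-31/75) = 49/144 ; √disc = 7/12
  v_R = (−(9/20) + 7/12) / (2·(1/12)) = 4/5 m/s
check:
stop time T_s = (4/5)/6 = 0.1333 s
robot in T_r: 0.8000·0.1500 = 0.1200 m
robot covers 0.8000·0.1333 − ½·6.0000·0.1333² = 0.0533 m while stopping
human over T_r+T_s: 1.8000·(0.1500+0.1333) = 0.5100 m
C+Z_d+Z_r = 0.2000+0.0250+0.0000 = 0.2250 m
sum ≈ 0.1200+0.0533+0.5100+0.2250 ≈ 0.9083 m = S ✓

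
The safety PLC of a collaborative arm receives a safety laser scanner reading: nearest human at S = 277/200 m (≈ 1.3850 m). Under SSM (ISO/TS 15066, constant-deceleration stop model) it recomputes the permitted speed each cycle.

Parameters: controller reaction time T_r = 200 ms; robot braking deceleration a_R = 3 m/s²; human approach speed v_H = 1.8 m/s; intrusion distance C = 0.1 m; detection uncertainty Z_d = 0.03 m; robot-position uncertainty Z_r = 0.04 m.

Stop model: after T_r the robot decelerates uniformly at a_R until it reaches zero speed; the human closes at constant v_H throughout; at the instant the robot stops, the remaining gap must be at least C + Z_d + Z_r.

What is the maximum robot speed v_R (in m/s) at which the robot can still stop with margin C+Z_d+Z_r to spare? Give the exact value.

collect terms ⇒ (1/6)·v_R² + (4/5)·v_R + (-171/200) = 0
  disc = (4/5)² − 4·(1/6)·(-171/200) = 121/100 ; √disc = 11/10
  v_R = (−(4/5) + 11/10) / (2·(1/6)) = 9/10 m/s
check:
braking lasts T_s = (9/10)/3 = 0.3000 s
robot in T_r: 0.9000·0.2000 = 0.1800 m
robot under decel: 0.9000²/(2·3.0000) = 0.1350 m
human over T_r+T_s: 1.8000·(0.2000+0.3000) = 0.9000 m
C+Z_d+Z_r = 0.1000+0.0300+0.0400 = 0.1700 m
sum ≈ 0.1800+0.1350+0.9000+0.1700 ≈ 1.3850 m = S ✓

v_R_max = 9/10 m/s = 0.9000 m/s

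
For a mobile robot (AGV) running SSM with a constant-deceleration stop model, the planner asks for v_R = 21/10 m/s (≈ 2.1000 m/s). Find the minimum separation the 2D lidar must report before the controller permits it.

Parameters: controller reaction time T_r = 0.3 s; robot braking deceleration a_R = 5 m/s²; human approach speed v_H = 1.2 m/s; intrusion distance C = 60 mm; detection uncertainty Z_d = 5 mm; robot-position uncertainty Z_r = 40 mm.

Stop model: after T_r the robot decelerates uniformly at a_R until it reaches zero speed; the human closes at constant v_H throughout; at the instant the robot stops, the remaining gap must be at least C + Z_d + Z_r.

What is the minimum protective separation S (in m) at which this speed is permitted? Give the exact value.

S_min = 51/25 m = 2.0400 m

stop time T_s = (21/10)/5 = 0.4200 s
reaction-phase robot travel = 2.1000·0.3000 = 0.6300 m
braking distance = 2.1000²/(2·5.0000) = 0.4410 m
person approaches 1.2000·(0.3000+0.4200) = 0.8640 m
residual clearance needed = 0.0600+0.0050+0.0400 = 0.1050 m
S_min ≈ 0.6300+0.4410+0.8640+0.1050  ⇒  S_min = 51/25 m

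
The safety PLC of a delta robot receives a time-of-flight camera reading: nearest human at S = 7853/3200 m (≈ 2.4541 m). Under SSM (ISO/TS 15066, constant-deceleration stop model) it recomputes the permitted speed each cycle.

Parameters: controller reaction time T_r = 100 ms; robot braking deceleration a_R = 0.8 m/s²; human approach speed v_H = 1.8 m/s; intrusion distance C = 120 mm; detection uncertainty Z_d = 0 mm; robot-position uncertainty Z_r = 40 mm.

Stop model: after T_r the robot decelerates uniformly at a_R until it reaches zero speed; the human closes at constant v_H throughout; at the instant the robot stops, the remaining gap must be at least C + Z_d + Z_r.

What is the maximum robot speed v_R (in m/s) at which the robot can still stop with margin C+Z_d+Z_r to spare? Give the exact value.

v_R_max = 3/4 m/s = 0.7500 m/s

at the boundary: (5/8)·v² + (47/20)·v + (-1353/640) = 0
  disc = (47/20)² − 4·(5/8)·(-1353/640) = 69169/6400 ; √disc = 263/80
  v_R = (−(47/20) + 263/80) / (2·(5/8)) = 3/4 m/s
check:
T_s = v_R/a_R = (3/4)/(4/5) = 0.9375 s
robot in T_r: 0.7500·0.1000 = 0.0750 m
robot under decel: 0.7500²/(2·0.8000) = 0.3516 m
person approaches 1.8000·(0.1000+0.9375) = 1.8675 m
margins: 0.1200+0.0000+0.0400 = 0.1600 m
sum ≈ 0.0750+0.3516+1.8675+0.1600 ≈ 2.4541 m = S ✓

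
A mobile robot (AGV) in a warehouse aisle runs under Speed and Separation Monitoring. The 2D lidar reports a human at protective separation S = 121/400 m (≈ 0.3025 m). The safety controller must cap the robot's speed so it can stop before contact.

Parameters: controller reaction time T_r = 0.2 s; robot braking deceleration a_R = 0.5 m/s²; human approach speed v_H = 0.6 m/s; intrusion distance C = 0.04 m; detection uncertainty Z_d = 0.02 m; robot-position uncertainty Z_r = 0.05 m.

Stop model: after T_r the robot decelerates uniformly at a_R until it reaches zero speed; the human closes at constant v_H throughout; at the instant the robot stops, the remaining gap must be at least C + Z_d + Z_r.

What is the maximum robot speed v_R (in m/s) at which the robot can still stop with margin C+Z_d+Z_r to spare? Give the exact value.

v_R_max = 1/20 m/s = 0.0500 m/s

at the boundary: (1)·v² + (7/5)·v + (-29/400) = 0
  disc = (7/5)² − 4·(1)·(-29/400) = 9/4 ; √disc = 3/2
  v_R = (−(7/5) + 3/2) / (2·(1)) = 1/20 m/s
check:
braking lasts T_s = (1/20)/(1/2) = 0.1000 s
robot covers v_R·T_r = 0.0500·0.2000 = 0.0100 m before braking
robot under decel: 0.0500²/(2·0.5000) = 0.0025 m
human closes 0.6000·0.3000 = 0.1800 m
C+Z_d+Z_r = 0.0400+0.0200+0.0500 = 0.1100 m
sum ≈ 0.0100+0.0025+0.1800+0.1100 ≈ 0.3025 m = S ✓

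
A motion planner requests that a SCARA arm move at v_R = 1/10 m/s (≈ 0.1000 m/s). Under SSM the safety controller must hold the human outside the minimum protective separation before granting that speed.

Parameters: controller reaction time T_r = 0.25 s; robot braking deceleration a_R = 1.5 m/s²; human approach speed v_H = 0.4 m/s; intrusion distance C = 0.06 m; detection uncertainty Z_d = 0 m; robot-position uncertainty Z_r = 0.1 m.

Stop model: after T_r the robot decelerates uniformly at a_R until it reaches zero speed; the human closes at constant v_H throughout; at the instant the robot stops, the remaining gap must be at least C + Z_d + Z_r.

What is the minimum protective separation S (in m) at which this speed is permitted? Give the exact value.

S_min = 63/200 m = 0.3150 m

stop time T_s = (1/10)/(3/2) = 0.0667 s
robot covers v_R·T_r = 0.1000·0.2500 = 0.0250 m before braking
robot under decel: 0.1000²/(2·1.5000) = 0.0033 m
person approaches 0.4000·(0.2500+0.0667) = 0.1267 m
margins: 0.0600+0.0000+0.1000 = 0.1600 m
S_min ≈ 0.0250+0.0033+0.1267+0.1600  ⇒  S_min = 63/200 m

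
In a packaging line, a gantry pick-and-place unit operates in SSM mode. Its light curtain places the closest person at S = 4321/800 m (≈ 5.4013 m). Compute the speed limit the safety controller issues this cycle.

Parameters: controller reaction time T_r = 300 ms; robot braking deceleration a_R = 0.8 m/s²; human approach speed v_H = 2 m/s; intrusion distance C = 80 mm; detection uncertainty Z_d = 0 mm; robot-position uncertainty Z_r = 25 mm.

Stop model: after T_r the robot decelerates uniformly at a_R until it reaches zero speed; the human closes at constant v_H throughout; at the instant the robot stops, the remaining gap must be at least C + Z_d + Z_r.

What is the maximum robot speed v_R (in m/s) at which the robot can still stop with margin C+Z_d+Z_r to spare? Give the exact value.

collect terms ⇒ (5/8)·v_R² + (14/5)·v_R + (-3757/800) = 0
  disc = (14/5)² − 4·(5/8)·(-3757/800) = 31329/1600 ; √disc = 177/40
  v_R = (−(14/5) + 177/40) / (2·(5/8)) = 13/10 m/s
check:
braking lasts T_s = (13/10)/(4/5) = 1.6250 s
reaction-phase robot travel = 1.3000·0.3000 = 0.3900 m
robot under decel: 1.3000²/(2·0.8000) = 1.0562 m
person approaches 2.0000·(0.3000+1.6250) = 3.8500 m
C+Z_d+Z_r = 0.0800+0.0000+0.0250 = 0.1050 m
sum ≈ 0.3900+1.0562+3.8500+0.1050 ≈ 5.4013 m = S ✓

v_R_max = 13/10 m/s = 1.3000 m/s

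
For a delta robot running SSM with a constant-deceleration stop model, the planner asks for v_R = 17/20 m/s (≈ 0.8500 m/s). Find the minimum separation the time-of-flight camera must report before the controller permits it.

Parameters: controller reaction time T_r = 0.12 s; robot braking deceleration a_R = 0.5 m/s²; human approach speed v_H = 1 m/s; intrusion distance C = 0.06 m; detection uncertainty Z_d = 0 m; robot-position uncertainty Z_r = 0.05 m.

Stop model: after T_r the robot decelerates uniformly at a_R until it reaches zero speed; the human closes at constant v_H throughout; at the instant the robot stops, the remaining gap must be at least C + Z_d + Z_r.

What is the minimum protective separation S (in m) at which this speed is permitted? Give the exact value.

S_min = 5509/2000 m = 2.7545 m

stop time T_s = (17/20)/(1/2) = 1.7000 s
robot covers v_R·T_r = 0.8500·0.1200 = 0.1020 m before braking
robot under decel: 0.8500²/(2·0.5000) = 0.7225 m
human over T_r+T_s: 1.0000·(0.1200+1.7000) = 1.8200 m
margins: 0.0600+0.0000+0.0500 = 0.1100 m
S_min ≈ 0.1020+0.7225+1.8200+0.1100  ⇒  S_min = 5509/2000 m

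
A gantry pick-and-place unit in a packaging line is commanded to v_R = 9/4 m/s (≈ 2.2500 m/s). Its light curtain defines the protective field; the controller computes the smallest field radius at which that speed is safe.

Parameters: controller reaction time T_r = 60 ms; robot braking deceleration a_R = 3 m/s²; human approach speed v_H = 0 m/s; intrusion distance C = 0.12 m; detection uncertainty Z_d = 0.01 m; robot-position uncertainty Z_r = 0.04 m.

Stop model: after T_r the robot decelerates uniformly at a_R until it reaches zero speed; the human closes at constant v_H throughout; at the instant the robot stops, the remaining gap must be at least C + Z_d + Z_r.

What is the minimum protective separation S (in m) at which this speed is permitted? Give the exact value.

S_min = 919/800 m = 1.1487 m

braking lasts T_s = (9/4)/3 = 0.7500 s
robot in T_r: 2.2500·0.0600 = 0.1350 m
robot under decel: 2.2500²/(2·3.0000) = 0.8438 m
human over T_r+T_s: 0.0000·(0.0600+0.7500) = 0.0000 m
margins: 0.1200+0.0100+0.0400 = 0.1700 m
S_min ≈ 0.1350+0.8438+0.0000+0.1700  ⇒  S_min = 919/800 m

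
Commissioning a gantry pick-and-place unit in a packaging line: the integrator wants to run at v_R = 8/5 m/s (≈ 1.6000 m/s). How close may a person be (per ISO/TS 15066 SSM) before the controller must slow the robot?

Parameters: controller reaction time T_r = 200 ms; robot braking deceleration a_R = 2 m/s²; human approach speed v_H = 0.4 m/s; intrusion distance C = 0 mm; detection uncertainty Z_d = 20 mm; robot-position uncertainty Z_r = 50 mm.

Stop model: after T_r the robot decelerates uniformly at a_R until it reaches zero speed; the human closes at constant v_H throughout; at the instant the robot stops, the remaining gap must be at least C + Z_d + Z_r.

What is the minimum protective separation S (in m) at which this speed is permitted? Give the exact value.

braking lasts T_s = (8/5)/2 = 0.8000 s
robot covers v_R·T_r = 1.6000·0.2000 = 0.3200 m before braking
robot under decel: 1.6000²/(2·2.0000) = 0.6400 m
person approaches 0.4000·(0.2000+0.8000) = 0.4000 m
C+Z_d+Z_r = 0.0000+0.0200+0.0500 = 0.0700 m
S_min ≈ 0.3200+0.6400+0.4000+0.0700  ⇒  S_min = 143/100 m

S_min = 143/100 m = 1.4300 m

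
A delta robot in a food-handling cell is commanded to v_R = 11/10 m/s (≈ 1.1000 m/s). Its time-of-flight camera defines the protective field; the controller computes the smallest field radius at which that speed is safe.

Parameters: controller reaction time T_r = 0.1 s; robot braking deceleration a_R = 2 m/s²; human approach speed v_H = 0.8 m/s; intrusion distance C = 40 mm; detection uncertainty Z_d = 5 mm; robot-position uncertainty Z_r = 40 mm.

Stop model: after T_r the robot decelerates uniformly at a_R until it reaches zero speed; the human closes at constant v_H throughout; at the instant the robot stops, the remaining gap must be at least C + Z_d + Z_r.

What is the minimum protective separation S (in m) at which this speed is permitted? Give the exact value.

braking lasts T_s = (11/10)/2 = 0.5500 s
reaction-phase robot travel = 1.1000·0.1000 = 0.1100 m
robot covers 1.1000·0.5500 − ½·2.0000·0.5500² = 0.3025 m while stopping
person approaches 0.8000·(0.1000+0.5500) = 0.5200 m
margins: 0.0400+0.0050+0.0400 = 0.0850 m
S_min ≈ 0.1100+0.3025+0.5200+0.0850  ⇒  S_min = 407/400 m

S_min = 407/400 m = 1.0175 m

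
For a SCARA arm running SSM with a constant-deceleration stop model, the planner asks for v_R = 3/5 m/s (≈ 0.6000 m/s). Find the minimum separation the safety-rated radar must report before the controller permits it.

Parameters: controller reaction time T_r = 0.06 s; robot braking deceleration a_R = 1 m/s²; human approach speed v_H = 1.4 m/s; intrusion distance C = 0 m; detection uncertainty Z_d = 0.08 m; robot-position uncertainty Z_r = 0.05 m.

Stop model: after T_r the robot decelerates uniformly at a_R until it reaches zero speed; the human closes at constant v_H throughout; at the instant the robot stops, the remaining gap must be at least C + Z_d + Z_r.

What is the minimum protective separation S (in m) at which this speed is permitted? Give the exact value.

S_min = 127/100 m = 1.2700 m

braking lasts T_s = (3/5)/1 = 0.6000 s
robot in T_r: 0.6000·0.0600 = 0.0360 m
robot covers 0.6000·0.6000 − ½·1.0000·0.6000² = 0.1800 m while stopping
human closes 1.4000·0.6600 = 0.9240 m
margins: 0.0000+0.0800+0.0500 = 0.1300 m
S_min ≈ 0.0360+0.1800+0.9240+0.1300  ⇒  S_min = 127/100 m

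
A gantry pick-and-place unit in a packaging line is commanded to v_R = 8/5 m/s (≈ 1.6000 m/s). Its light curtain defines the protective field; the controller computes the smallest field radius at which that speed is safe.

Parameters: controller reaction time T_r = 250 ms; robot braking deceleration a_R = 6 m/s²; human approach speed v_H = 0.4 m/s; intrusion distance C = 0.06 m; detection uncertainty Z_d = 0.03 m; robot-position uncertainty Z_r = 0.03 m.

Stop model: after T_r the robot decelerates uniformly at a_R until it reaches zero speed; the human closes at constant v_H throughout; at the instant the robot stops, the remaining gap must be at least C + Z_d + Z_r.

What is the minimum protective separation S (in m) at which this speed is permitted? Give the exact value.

stop time T_s = (8/5)/6 = 0.2667 s
reaction-phase robot travel = 1.6000·0.2500 = 0.4000 m
braking distance = 1.6000²/(2·6.0000) = 0.2133 m
person approaches 0.4000·(0.2500+0.2667) = 0.2067 m
margins: 0.0600+0.0300+0.0300 = 0.1200 m
S_min ≈ 0.4000+0.2133+0.2067+0.1200  ⇒  S_min = 47/50 m

S_min = 47/50 m = 0.9400 m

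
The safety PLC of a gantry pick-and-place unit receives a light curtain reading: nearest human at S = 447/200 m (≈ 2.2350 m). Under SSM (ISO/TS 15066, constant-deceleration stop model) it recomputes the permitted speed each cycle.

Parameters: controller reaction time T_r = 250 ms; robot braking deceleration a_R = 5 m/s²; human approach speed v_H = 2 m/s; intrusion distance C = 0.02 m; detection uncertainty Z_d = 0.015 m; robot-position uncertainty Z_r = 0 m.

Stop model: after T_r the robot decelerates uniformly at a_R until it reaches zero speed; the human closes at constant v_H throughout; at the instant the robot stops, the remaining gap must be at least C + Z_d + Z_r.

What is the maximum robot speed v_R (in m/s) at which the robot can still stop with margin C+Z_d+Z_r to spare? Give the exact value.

at the boundary: (1/10)·v² + (13/20)·v + (-17/10) = 0
  disc = (13/20)² − 4·(1/10)·(-17/10) = 441/400 ; √disc = 21/20
  v_R = (−(13/20) + 21/20) / (2·(1/10)) = 2 m/s
check:
T_s = v_R/a_R = 2/5 = 0.4000 s
reaction-phase robot travel = 2.0000·0.2500 = 0.5000 m
robot covers 2.0000·0.4000 − ½·5.0000·0.4000² = 0.4000 m while stopping
human over T_r+T_s: 2.0000·(0.2500+0.4000) = 1.3000 m
C+Z_d+Z_r = 0.0200+0.0150+0.0000 = 0.0350 m
sum ≈ 0.5000+0.4000+1.3000+0.0350 ≈ 2.2350 m = S ✓

v_R_max = 2 m/s = 2.0000 m/s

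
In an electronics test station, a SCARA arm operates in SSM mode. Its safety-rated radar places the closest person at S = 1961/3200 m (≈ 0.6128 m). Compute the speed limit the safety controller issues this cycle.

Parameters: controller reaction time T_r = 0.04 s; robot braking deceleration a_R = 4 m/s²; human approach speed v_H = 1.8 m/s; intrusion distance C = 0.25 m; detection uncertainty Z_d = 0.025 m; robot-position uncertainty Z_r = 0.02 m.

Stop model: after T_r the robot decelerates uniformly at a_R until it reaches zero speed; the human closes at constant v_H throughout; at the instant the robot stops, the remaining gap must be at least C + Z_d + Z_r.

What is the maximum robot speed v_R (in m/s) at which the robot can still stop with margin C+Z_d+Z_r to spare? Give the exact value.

v_R_max = 9/20 m/s = 0.4500 m/s

quadratic (1/8)·v² + (49/100)·v + (-3933/16000) = 0
  disc = (49/100)² − 4·(1/8)·(-3933/16000) = 58081/160000 ; √disc = 241/400
  v_R = (−(49/100) + 241/400) / (2·(1/8)) = 9/20 m/s
check:
braking lasts T_s = (9/20)/4 = 0.1125 s
reaction-phase robot travel = 0.4500·0.0400 = 0.0180 m
robot covers 0.4500·0.1125 − ½·4.0000·0.1125² = 0.0253 m while stopping
person approaches 1.8000·(0.0400+0.1125) = 0.2745 m
margins: 0.2500+0.0250+0.0200 = 0.2950 m
sum ≈ 0.0180+0.0253+0.2745+0.2950 ≈ 0.6128 m = S ✓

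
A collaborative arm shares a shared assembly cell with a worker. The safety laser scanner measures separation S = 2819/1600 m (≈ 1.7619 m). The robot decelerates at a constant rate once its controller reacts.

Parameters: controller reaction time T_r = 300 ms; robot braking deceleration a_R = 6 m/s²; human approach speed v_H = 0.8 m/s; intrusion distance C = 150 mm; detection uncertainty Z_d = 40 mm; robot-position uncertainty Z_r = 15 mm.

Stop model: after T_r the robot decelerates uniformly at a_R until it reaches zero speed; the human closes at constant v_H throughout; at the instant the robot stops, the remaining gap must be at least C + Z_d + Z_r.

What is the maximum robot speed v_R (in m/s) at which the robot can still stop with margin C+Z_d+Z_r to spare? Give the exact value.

v_R_max = 43/20 m/s = 2.1500 m/s

at the boundary: (1/12)·v² + (13/30)·v + (-2107/1600) = 0
  disc = (13/30)² − 4·(1/12)·(-2107/1600) = 361/576 ; √disc = 19/24
  v_R = (−(13/30) + 19/24) / (2·(1/12)) = 43/20 m/s
check:
stop time T_s = (43/20)/6 = 0.3583 s
reaction-phase robot travel = 2.1500·0.3000 = 0.6450 m
robot under decel: 2.1500²/(2·6.0000) = 0.3852 m
person approaches 0.8000·(0.3000+0.3583) = 0.5267 m
margins: 0.1500+0.0400+0.0150 = 0.2050 m
sum ≈ 0.6450+0.3852+0.5267+0.2050 ≈ 1.7619 m = S ✓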